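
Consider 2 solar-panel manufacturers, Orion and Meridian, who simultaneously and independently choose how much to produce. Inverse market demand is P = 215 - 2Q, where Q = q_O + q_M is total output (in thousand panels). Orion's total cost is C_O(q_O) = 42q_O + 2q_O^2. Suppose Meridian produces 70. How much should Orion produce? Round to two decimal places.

4.13

With the rival's output fixed at 70, Orion's profit is π_O = (215 - 2·70 - 2q_O)q_O - (42q_O + 2q_O²) = (75 - 2q_O)q_O - (42q_O + 2q_O²).
∂π_O/∂q_O = 33 - 8q_O = 0, so q_O = 33/8.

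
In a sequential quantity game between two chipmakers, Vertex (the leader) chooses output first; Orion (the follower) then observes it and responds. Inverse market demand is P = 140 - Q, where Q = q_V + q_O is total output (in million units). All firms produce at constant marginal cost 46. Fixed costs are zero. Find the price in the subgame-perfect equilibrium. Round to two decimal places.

The follower Orion best-responds to any q_V: π_O = (140 - Q)q_O - 46q_O.
Setting the follower's marginal profit to zero, 94 - q_V - 2q_O = 0, i.e. q_O = (94 - q_V)/2.
Vertex substitutes q_O(q_V) into its own profit: π_V = q_V(140 - q_V - (94 - q_V)/2) - 46q_V = (93 - (1/2)q_V)q_V - 46q_V.
Leader FOC: 47 - q_V = 0, so q_V = 47.
Then q_O = (94 - 47)/2 = 47/2.
Total output Q = 141/2, so price P = 140 - 141/2 = 139/2.

69.50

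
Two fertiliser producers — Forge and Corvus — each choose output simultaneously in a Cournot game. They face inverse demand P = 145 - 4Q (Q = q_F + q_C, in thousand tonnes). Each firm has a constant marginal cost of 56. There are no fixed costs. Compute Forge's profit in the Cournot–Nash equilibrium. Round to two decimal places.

220.03

Each firm earns π_i = (145 - 4Q)q_i - 56q_i.
Setting ∂π_i/∂q_i = 0 with rivals' quantities fixed: 89 - 8q_i - 4q_j = 0.
With identical firms every q_j equals q_i, so q_j = q_i and 89 = 12q_i, giving q_i = 89/12.
Price P = 145 - 4·(89/6) = 257/3.
Forge's profit: (257/3 - 56)·(89/12) = 220.0278.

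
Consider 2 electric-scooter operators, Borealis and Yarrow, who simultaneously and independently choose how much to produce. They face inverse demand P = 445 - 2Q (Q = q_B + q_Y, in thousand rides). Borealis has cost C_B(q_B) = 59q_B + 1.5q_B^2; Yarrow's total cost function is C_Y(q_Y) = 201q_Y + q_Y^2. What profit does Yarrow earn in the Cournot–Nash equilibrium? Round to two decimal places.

1820.14

Borealis's profit: π_B = (445 - 2Q)q_B - (59q_B + (3/2)q_B²). Setting ∂π_B/∂q_B = 0: 386 - 7q_B - 2(q_Y) = 0.
Yarrow's profit: π_Y = (445 - 2Q)q_Y - (201q_Y + q_Y²). Setting ∂π_Y/∂q_Y = 0: 244 - 6q_Y - 2(q_B) = 0.
Best responses: q_B = (386 - 2q_Y)/7, q_Y = (244 - 2q_B)/6.
Substituting one into the other gives q_B = 914/19 and q_Y = 468/19.
Price P = 445 - 2·(1382/19) = 299.5263.
Yarrow's profit: 299.5263·(468/19) - 201·(468/19) - (468/19)² = 1820.1440.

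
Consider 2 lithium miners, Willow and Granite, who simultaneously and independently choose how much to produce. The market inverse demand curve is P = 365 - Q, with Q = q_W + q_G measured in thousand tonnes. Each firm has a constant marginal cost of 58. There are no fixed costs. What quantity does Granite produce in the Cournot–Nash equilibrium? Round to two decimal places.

102.33

A representative firm's profit is π_i = q_i(365 - Q) - 58q_i.
Setting ∂π_i/∂q_i = 0 with rivals' quantities fixed: 307 - 2q_i - q_j = 0.
By symmetry each firm produces the same amount; substituting q_j = q_i yields q_i = 307/3.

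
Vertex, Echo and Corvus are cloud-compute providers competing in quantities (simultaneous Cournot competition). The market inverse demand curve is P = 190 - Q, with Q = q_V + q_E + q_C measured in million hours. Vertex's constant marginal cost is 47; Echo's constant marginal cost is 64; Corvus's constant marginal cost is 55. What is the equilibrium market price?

89

Vertex's profit: π_V = (190 - Q)q_V - (47q_V). Setting ∂π_V/∂q_V = 0: 143 - 2q_V - (q_E + q_C) = 0.
Echo's profit: π_E = (190 - Q)q_E - (64q_E). Setting ∂π_E/∂q_E = 0: 126 - 2q_E - (q_V + q_C) = 0.
Corvus's profit: π_C = (190 - Q)q_C - (55q_C). Setting ∂π_C/∂q_C = 0: 135 - 2q_C - (q_V + q_E) = 0.
Adding the 3 conditions: 404 − 2Q − 2Q = 0, i.e. Q = 101.
Back-substituting: q_V = (143 − 101) = 42, q_E = (126 − 101) = 25, q_C = (135 − 101) = 34.
Total output Q = 101, so price P = 190 - 101 = 89.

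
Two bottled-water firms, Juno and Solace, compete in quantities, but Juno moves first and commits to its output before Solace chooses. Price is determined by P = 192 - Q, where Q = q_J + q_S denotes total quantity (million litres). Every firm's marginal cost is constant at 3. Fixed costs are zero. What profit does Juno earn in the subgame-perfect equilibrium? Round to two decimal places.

The follower Solace best-responds to any q_J: π_S = (192 - Q)q_S - 3q_S.
Setting the follower's marginal profit to zero, 189 - q_J - 2q_S = 0, i.e. q_S = (189 - q_J)/2.
Juno substitutes q_S(q_J) into its own profit: π_J = q_J(192 - q_J - (189 - q_J)/2) - 3q_J = (195/2 - (1/2)q_J)q_J - 3q_J.
The leader's first-order condition 189/2 - q_J = 0 yields q_J = 189/2.
Then q_S = (189 - 189/2)/2 = 189/4.
Price P = 192 - 567/4 = 201/4.
Juno's profit: (201/4 - 3)·(189/2) = 4465.1250.

4465.13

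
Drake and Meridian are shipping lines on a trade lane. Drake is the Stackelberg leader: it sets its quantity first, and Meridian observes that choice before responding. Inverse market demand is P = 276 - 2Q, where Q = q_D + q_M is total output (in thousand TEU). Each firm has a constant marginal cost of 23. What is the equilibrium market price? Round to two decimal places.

86.25

The follower Meridian best-responds to any q_D: π_M = (276 - 2Q)q_M - 23q_M.
Setting the follower's marginal profit to zero, 253 - 2q_D - 4q_M = 0, i.e. q_M = (253 - 2q_D)/4.
The leader anticipates this reaction. Substituting into P = 276 - 2Q gives P = 299/2 - q_D, so π_D = (299/2 - q_D)q_D - 23q_D.
The leader's first-order condition 253/2 - 2q_D = 0 yields q_D = 253/4.
Then q_M = (253 - 2·(253/4))/4 = 253/8.
Total output Q = 759/8, so price P = 276 - 2·(759/8) = 345/4.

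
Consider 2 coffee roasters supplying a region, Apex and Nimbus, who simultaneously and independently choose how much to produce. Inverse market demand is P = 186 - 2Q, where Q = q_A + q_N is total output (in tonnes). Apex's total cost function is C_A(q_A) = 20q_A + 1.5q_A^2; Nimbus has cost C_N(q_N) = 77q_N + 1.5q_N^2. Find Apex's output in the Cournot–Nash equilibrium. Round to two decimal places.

20.98

Apex's profit: π_A = (186 - 2Q)q_A - (20q_A + (3/2)q_A²). Setting ∂π_A/∂q_A = 0: 166 - 7q_A - 2(q_N) = 0.
Nimbus's first-order condition: 109 - 7q_N - 2(q_A) = 0.
So q_A = (166 - 2q_N)/7 and q_N = (109 - 2q_A)/7.
Substituting one into the other gives q_A = 944/45 and q_N = 431/45.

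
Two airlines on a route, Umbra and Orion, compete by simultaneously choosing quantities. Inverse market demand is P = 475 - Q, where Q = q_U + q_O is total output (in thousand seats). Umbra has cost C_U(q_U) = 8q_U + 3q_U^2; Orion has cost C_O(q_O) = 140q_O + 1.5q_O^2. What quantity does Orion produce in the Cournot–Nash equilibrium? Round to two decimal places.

Umbra's profit: π_U = (475 - Q)q_U - (8q_U + 3q_U²). Setting ∂π_U/∂q_U = 0: 467 - 8q_U - (q_O) = 0.
Orion's profit: π_O = (475 - Q)q_O - (140q_O + (3/2)q_O²). Setting ∂π_O/∂q_O = 0: 335 - 5q_O - (q_U) = 0.
Rearranging gives the reaction functions q_U = (467 - q_O)/8 and q_O = (335 - q_U)/5.
Substituting one into the other gives q_U = 51.2821 and q_O = 56.7436.

56.74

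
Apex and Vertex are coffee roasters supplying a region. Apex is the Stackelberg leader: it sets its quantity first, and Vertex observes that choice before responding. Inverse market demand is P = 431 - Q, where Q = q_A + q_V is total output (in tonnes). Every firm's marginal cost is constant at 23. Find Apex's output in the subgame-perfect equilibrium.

Solve by backward induction. Given q_A, the follower Vertex maximises π_V = (431 - q_A - q_V)q_V - 23q_V.
Setting the follower's marginal profit to zero, 408 - q_A - 2q_V = 0, i.e. q_V = (408 - q_A)/2.
The leader anticipates this reaction. Substituting into P = 431 - Q gives P = 227 - (1/2)q_A, so π_A = (227 - (1/2)q_A)q_A - 23q_A.
Maximising: ∂π_A/∂q_A = 204 - q_A = 0, giving q_A = 204.
Then q_V = (408 - 204)/2 = 102.

204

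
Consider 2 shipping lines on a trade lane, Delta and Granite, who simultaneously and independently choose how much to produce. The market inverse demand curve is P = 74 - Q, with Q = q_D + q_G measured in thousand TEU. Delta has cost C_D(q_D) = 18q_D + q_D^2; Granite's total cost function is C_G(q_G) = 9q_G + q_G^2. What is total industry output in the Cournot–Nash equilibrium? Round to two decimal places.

Delta's profit: π_D = (74 - Q)q_D - (18q_D + q_D²). Setting ∂π_D/∂q_D = 0: 56 - 4q_D - (q_G) = 0.
Granite's profit: π_G = (74 - Q)q_G - (9q_G + q_G²). Setting ∂π_G/∂q_G = 0: 65 - 4q_G - (q_D) = 0.
Best responses: q_D = (56 - q_G)/4, q_G = (65 - q_D)/4.
Solving the pair: q_D = 53/5, q_G = 68/5.
Total output Q = 53/5 + 68/5 = 121/5.

24.20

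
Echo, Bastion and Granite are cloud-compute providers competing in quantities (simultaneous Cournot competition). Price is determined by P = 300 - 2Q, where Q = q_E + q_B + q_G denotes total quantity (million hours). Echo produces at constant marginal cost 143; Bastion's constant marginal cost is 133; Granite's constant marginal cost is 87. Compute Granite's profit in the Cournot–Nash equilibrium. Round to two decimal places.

Echo's profit: π_E = (300 - 2Q)q_E - (143q_E). Setting ∂π_E/∂q_E = 0: 157 - 4q_E - 2(q_B + q_G) = 0.
Bastion's first-order condition: 167 - 4q_B - 2(q_E + q_G) = 0.
Granite's profit: π_G = (300 - 2Q)q_G - (87q_G). Setting ∂π_G/∂q_G = 0: 213 - 4q_G - 2(q_E + q_B) = 0.
Adding the 3 first-order conditions: 537 − 8Q = 0, so Q = 537/8.
Back-substituting: q_E = (157 − 537/4)/2 = 91/8, q_B = (167 − 537/4)/2 = 131/8, q_G = (213 − 537/4)/2 = 315/8.
Price P = 300 - 2·(537/8) = 663/4.
Granite's profit: (663/4 - 87)·(315/8) = 3100.7813.

3100.78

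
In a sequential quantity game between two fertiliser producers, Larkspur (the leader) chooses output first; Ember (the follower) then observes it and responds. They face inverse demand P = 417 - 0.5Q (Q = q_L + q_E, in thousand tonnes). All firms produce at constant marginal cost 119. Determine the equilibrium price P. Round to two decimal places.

Solve by backward induction. Given q_L, the follower Ember maximises π_E = (417 - (1/2)q_L - (1/2)q_E)q_E - 119q_E.
Setting the follower's marginal profit to zero, 298 - (1/2)q_L - q_E = 0, i.e. q_E = (298 - (1/2)q_L).
Larkspur substitutes q_E(q_L) into its own profit: π_L = q_L(417 - (1/2)q_L - (298 - (1/2)q_L)/2) - 119q_L = (268 - (1/4)q_L)q_L - 119q_L.
Maximising: ∂π_L/∂q_L = 149 - (1/2)q_L = 0, giving q_L = 298.
Then q_E = (298 - (1/2)·298) = 149.
Total output Q = 447, so price P = 417 - (1/2)·447 = 387/2.

193.50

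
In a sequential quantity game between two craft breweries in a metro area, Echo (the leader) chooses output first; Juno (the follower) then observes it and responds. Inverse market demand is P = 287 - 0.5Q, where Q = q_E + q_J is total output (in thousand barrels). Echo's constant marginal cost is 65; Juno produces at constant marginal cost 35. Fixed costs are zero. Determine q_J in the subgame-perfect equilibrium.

156

Solve by backward induction. Given q_E, the follower Juno maximises π_J = (287 - (1/2)q_E - (1/2)q_J)q_J - 35q_J.
Follower FOC: 252 - (1/2)q_E - q_J = 0, so q_J(q_E) = (252 - (1/2)q_E).
The leader anticipates this reaction. Substituting into P = 287 - 0.5Q gives P = 161 - (1/4)q_E, so π_E = (161 - (1/4)q_E)q_E - 65q_E.
The leader's first-order condition 96 - (1/2)q_E = 0 yields q_E = 192.
Then q_J = (252 - (1/2)·192) = 156.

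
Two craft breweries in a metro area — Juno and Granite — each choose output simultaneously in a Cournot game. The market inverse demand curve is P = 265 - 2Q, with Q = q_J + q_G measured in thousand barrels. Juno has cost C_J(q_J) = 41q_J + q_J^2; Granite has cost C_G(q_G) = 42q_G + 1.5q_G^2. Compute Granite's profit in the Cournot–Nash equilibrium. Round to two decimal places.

Juno's profit: π_J = (265 - 2Q)q_J - (41q_J + q_J²). Setting ∂π_J/∂q_J = 0: 224 - 6q_J - 2(q_G) = 0.
Granite's first-order condition: 223 - 7q_G - 2(q_J) = 0.
Best responses: q_J = (224 - 2q_G)/6, q_G = (223 - 2q_J)/7.
Substituting one into the other gives q_J = 561/19 and q_G = 445/19.
Price P = 265 - 2·(1006/19) = 159.1053.
Granite's profit: 159.1053·(445/19) - 42·(445/19) - (3/2)(445/19)² = 1919.9100.

1919.91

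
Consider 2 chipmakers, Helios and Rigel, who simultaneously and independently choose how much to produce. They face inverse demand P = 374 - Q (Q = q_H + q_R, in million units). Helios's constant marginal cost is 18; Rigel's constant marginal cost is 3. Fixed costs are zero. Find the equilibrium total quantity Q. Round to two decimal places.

Helios's profit: π_H = (374 - Q)q_H - (18q_H). Setting ∂π_H/∂q_H = 0: 356 - 2q_H - (q_R) = 0.
Rigel's profit: π_R = (374 - Q)q_R - (3q_R). Setting ∂π_R/∂q_R = 0: 371 - 2q_R - (q_H) = 0.
Best responses: q_H = (356 - q_R)/2, q_R = (371 - q_H)/2.
Substituting one into the other gives q_H = 341/3 and q_R = 386/3.
Total output Q = 341/3 + 386/3 = 727/3.

242.33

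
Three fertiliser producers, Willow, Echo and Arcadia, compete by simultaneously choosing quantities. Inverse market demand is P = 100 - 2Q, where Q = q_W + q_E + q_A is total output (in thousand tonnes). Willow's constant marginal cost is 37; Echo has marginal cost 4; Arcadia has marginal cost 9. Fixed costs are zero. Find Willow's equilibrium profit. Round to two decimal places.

Willow's profit: π_W = (100 - 2Q)q_W - (37q_W). Setting ∂π_W/∂q_W = 0: 63 - 4q_W - 2(q_E + q_A) = 0.
Echo's profit: π_E = (100 - 2Q)q_E - (4q_E). Setting ∂π_E/∂q_E = 0: 96 - 4q_E - 2(q_W + q_A) = 0.
Arcadia's first-order condition: 91 - 4q_A - 2(q_W + q_E) = 0.
Adding the 3 conditions: 250 − 4Q − 4Q = 0, i.e. Q = 125/4.
Back-substituting: q_W = (63 − 125/2)/2 = 1/4, q_E = (96 − 125/2)/2 = 67/4, q_A = (91 − 125/2)/2 = 57/4.
Price P = 100 - 2·(125/4) = 75/2.
Willow's profit: (75/2 - 37)·(1/4) = 1/8.

0.13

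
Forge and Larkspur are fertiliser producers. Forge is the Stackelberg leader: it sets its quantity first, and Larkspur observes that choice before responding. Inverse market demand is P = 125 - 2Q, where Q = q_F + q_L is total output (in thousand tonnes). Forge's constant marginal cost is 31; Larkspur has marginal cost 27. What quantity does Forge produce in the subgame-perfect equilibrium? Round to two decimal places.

22.50

Solve by backward induction. Given q_F, the follower Larkspur maximises π_L = (125 - 2q_F - 2q_L)q_L - 27q_L.
Follower FOC: 98 - 2q_F - 4q_L = 0, so q_L(q_F) = (98 - 2q_F)/4.
The leader anticipates this reaction. Substituting into P = 125 - 2Q gives P = 76 - q_F, so π_F = (76 - q_F)q_F - 31q_F.
Maximising: ∂π_F/∂q_F = 45 - 2q_F = 0, giving q_F = 45/2.
Then q_L = (98 - 2·(45/2))/4 = 53/4.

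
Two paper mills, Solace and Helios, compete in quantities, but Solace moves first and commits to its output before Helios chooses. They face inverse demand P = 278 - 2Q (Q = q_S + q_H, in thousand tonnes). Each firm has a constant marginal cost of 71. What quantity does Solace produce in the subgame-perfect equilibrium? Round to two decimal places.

51.75

Solve by backward induction. Given q_S, the follower Helios maximises π_H = (278 - 2q_S - 2q_H)q_H - 71q_H.
∂π_H/∂q_H = 207 - 2q_S - 4q_H = 0 gives the reaction function q_H = (207 - 2q_S)/4.
Solace substitutes q_H(q_S) into its own profit: π_S = q_S(278 - 2q_S - (207 - 2q_S)/2) - 71q_S = (349/2 - q_S)q_S - 71q_S.
The leader's first-order condition 207/2 - 2q_S = 0 yields q_S = 207/4.
Then q_H = (207 - 2·(207/4))/4 = 207/8.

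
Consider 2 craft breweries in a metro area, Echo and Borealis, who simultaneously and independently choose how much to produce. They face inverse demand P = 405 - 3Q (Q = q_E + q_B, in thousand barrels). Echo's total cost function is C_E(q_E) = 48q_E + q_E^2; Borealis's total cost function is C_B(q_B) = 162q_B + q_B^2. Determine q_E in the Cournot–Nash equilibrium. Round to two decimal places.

Echo's profit: π_E = (405 - 3Q)q_E - (48q_E + q_E²). Setting ∂π_E/∂q_E = 0: 357 - 8q_E - 3(q_B) = 0.
Borealis's profit: π_B = (405 - 3Q)q_B - (162q_B + q_B²). Setting ∂π_B/∂q_B = 0: 243 - 8q_B - 3(q_E) = 0.
So q_E = (357 - 3q_B)/8 and q_B = (243 - 3q_E)/8.
Substituting one into the other gives q_E = 38.6727 and q_B = 873/55.

38.67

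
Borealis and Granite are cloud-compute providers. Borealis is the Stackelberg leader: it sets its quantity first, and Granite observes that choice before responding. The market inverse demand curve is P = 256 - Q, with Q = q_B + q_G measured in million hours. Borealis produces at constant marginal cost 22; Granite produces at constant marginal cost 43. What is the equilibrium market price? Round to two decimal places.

85.75

Solve by backward induction. Given q_B, the follower Granite maximises π_G = (256 - q_B - q_G)q_G - 43q_G.
Follower FOC: 213 - q_B - 2q_G = 0, so q_G(q_B) = (213 - q_B)/2.
Borealis substitutes q_G(q_B) into its own profit: π_B = q_B(256 - q_B - (213 - q_B)/2) - 22q_B = (299/2 - (1/2)q_B)q_B - 22q_B.
The leader's first-order condition 255/2 - q_B = 0 yields q_B = 255/2.
Then q_G = (213 - 255/2)/2 = 171/4.
Total output Q = 681/4, so price P = 256 - 681/4 = 343/4.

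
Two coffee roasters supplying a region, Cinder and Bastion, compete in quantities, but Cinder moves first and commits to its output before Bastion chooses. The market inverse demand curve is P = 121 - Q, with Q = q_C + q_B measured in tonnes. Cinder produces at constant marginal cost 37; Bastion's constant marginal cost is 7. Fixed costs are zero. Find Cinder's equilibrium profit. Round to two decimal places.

364.50

Solve by backward induction. Given q_C, the follower Bastion maximises π_B = (121 - q_C - q_B)q_B - 7q_B.
∂π_B/∂q_B = 114 - q_C - 2q_B = 0 gives the reaction function q_B = (114 - q_C)/2.
The leader anticipates this reaction. Substituting into P = 121 - Q gives P = 64 - (1/2)q_C, so π_C = (64 - (1/2)q_C)q_C - 37q_C.
Maximising: ∂π_C/∂q_C = 27 - q_C = 0, giving q_C = 27.
Then q_B = (114 - 27)/2 = 87/2.
Price P = 121 - 141/2 = 101/2.
Cinder's profit: (101/2 - 37)·27 = 729/2.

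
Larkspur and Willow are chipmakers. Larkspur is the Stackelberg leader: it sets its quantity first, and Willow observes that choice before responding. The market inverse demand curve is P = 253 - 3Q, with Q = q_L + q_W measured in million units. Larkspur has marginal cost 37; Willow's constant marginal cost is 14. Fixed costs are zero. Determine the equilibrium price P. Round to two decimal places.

85.25

The follower Willow best-responds to any q_L: π_W = (253 - 3Q)q_W - 14q_W.
Setting the follower's marginal profit to zero, 239 - 3q_L - 6q_W = 0, i.e. q_W = (239 - 3q_L)/6.
The leader anticipates this reaction. Substituting into P = 253 - 3Q gives P = 267/2 - (3/2)q_L, so π_L = (267/2 - (3/2)q_L)q_L - 37q_L.
Leader FOC: 193/2 - 3q_L = 0, so q_L = 193/6.
Then q_W = (239 - 3·(193/6))/6 = 95/4.
Total output Q = 671/12, so price P = 253 - 3·(671/12) = 341/4.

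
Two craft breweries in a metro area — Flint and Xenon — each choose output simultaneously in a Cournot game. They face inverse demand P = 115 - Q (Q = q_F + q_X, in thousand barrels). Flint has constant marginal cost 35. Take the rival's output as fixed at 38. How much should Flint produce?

With the rival's output fixed at 38, Flint's profit is π_F = (115 - 38 - q_F)q_F - (35q_F) = (77 - q_F)q_F - (35q_F).
∂π_F/∂q_F = 42 - 2q_F = 0, so q_F = 21.

21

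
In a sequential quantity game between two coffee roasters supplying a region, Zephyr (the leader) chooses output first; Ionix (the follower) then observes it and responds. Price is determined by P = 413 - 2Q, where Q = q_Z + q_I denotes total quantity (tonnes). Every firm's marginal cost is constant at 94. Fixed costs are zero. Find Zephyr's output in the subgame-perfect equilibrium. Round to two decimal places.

Solve by backward induction. Given q_Z, the follower Ionix maximises π_I = (413 - 2q_Z - 2q_I)q_I - 94q_I.
Follower FOC: 319 - 2q_Z - 4q_I = 0, so q_I(q_Z) = (319 - 2q_Z)/4.
The leader anticipates this reaction. Substituting into P = 413 - 2Q gives P = 507/2 - q_Z, so π_Z = (507/2 - q_Z)q_Z - 94q_Z.
Leader FOC: 319/2 - 2q_Z = 0, so q_Z = 319/4.
Then q_I = (319 - 2·(319/4))/4 = 319/8.

79.75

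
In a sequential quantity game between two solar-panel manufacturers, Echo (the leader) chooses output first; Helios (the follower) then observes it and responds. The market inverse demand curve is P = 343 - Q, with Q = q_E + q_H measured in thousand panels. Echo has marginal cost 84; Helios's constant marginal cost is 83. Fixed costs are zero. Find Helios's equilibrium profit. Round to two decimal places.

The follower Helios best-responds to any q_E: π_H = (343 - Q)q_H - 83q_H.
Follower FOC: 260 - q_E - 2q_H = 0, so q_H(q_E) = (260 - q_E)/2.
Echo substitutes q_H(q_E) into its own profit: π_E = q_E(343 - q_E - (260 - q_E)/2) - 84q_E = (213 - (1/2)q_E)q_E - 84q_E.
Leader FOC: 129 - q_E = 0, so q_E = 129.
Then q_H = (260 - 129)/2 = 131/2.
Price P = 343 - 389/2 = 297/2.
Helios's profit: (297/2 - 83)·(131/2) = 4290.2500.

4290.25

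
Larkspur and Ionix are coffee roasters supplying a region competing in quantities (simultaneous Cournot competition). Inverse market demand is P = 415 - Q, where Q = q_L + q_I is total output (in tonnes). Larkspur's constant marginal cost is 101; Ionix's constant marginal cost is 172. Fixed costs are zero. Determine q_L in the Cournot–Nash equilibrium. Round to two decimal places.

128.33

Larkspur's profit: π_L = (415 - Q)q_L - (101q_L). Setting ∂π_L/∂q_L = 0: 314 - 2q_L - (q_I) = 0.
Ionix's first-order condition: 243 - 2q_I - (q_L) = 0.
So q_L = (314 - q_I)/2 and q_I = (243 - q_L)/2.
Substituting one into the other gives q_L = 385/3 and q_I = 172/3.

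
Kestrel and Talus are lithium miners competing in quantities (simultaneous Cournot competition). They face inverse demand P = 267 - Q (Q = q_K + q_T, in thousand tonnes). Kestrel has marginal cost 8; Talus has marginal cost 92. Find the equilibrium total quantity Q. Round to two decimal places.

144.67

Kestrel's profit: π_K = (267 - Q)q_K - (8q_K). Setting ∂π_K/∂q_K = 0: 259 - 2q_K - (q_T) = 0.
Talus's profit: π_T = (267 - Q)q_T - (92q_T). Setting ∂π_T/∂q_T = 0: 175 - 2q_T - (q_K) = 0.
So q_K = (259 - q_T)/2 and q_T = (175 - q_K)/2.
Substituting one into the other gives q_K = 343/3 and q_T = 91/3.
Total output Q = 343/3 + 91/3 = 434/3.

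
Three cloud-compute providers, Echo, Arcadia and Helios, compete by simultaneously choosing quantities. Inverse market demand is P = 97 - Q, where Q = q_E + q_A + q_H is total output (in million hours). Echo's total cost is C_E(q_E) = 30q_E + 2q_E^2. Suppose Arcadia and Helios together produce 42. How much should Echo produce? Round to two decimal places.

With rivals' combined output fixed at 42, Echo's profit is π_E = (97 - 42 - q_E)q_E - (30q_E + 2q_E²) = (55 - q_E)q_E - (30q_E + 2q_E²).
∂π_E/∂q_E = 25 - 6q_E = 0, so q_E = 25/6.

4.17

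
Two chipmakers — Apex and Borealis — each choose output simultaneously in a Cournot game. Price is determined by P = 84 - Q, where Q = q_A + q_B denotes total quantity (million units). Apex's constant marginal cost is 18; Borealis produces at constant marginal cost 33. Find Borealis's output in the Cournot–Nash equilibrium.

Apex's profit: π_A = (84 - Q)q_A - (18q_A). Setting ∂π_A/∂q_A = 0: 66 - 2q_A - (q_B) = 0.
Borealis's profit: π_B = (84 - Q)q_B - (33q_B). Setting ∂π_B/∂q_B = 0: 51 - 2q_B - (q_A) = 0.
Rearranging gives the reaction functions q_A = (66 - q_B)/2 and q_B = (51 - q_A)/2.
Solving the pair: q_A = 27, q_B = 12.

12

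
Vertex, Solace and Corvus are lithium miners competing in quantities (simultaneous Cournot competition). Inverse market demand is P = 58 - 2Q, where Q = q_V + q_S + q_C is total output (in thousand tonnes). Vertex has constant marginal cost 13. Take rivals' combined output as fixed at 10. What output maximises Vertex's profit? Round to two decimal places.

6.25

With rivals' combined output fixed at 10, Vertex's profit is π_V = (58 - 2·10 - 2q_V)q_V - (13q_V) = (38 - 2q_V)q_V - (13q_V).
∂π_V/∂q_V = 25 - 4q_V = 0, so q_V = 25/4.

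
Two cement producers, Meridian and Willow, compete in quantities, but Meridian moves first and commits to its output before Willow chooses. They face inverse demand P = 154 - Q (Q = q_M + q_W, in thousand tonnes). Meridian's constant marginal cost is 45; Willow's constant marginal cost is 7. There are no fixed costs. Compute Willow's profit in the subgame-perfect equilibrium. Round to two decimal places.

Solve by backward induction. Given q_M, the follower Willow maximises π_W = (154 - q_M - q_W)q_W - 7q_W.
Setting the follower's marginal profit to zero, 147 - q_M - 2q_W = 0, i.e. q_W = (147 - q_M)/2.
Meridian substitutes q_W(q_M) into its own profit: π_M = q_M(154 - q_M - (147 - q_M)/2) - 45q_M = (161/2 - (1/2)q_M)q_M - 45q_M.
Leader FOC: 71/2 - q_M = 0, so q_M = 71/2.
Then q_W = (147 - 71/2)/2 = 223/4.
Price P = 154 - 365/4 = 251/4.
Willow's profit: (251/4 - 7)·(223/4) = 3108.0625.

3108.06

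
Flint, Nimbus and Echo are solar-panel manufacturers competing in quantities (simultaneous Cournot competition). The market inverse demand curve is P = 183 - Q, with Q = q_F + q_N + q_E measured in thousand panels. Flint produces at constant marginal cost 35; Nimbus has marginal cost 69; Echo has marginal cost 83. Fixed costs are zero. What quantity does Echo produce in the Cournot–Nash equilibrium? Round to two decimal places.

Flint's profit: π_F = (183 - Q)q_F - (35q_F). Setting ∂π_F/∂q_F = 0: 148 - 2q_F - (q_N + q_E) = 0.
Nimbus's first-order condition: 114 - 2q_N - (q_F + q_E) = 0.
Echo's first-order condition: 100 - 2q_E - (q_F + q_N) = 0.
Adding the 3 conditions: 362 − 2Q − 2Q = 0, i.e. Q = 181/2.
Back-substituting: q_F = (148 − 181/2) = 115/2, q_N = (114 − 181/2) = 47/2, q_E = (100 − 181/2) = 19/2.

9.50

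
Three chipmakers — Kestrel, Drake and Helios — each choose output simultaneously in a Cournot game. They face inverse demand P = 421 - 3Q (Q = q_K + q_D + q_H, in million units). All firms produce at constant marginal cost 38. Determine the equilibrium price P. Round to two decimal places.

133.75

A representative firm's profit is π_i = q_i(421 - 3Q) - 38q_i.
Setting ∂π_i/∂q_i = 0 with rivals' quantities fixed: 383 - 6q_i - 3·Σ_{j≠i} q_j = 0.
With identical firms every q_j equals q_i, so Σ_{j≠i} q_j = 2q_i and 383 = 12q_i, giving q_i = 383/12.
Total output Q = 383/4, so price P = 421 - 3·(383/4) = 535/4.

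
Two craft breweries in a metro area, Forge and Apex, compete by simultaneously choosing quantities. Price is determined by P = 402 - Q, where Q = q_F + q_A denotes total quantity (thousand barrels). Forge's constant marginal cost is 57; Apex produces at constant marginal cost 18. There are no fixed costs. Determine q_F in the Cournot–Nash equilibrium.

102

Forge's profit: π_F = (402 - Q)q_F - (57q_F). Setting ∂π_F/∂q_F = 0: 345 - 2q_F - (q_A) = 0.
Apex's first-order condition: 384 - 2q_A - (q_F) = 0.
Rearranging gives the reaction functions q_F = (345 - q_A)/2 and q_A = (384 - q_F)/2.
Solving the pair: q_F = 102, q_A = 141.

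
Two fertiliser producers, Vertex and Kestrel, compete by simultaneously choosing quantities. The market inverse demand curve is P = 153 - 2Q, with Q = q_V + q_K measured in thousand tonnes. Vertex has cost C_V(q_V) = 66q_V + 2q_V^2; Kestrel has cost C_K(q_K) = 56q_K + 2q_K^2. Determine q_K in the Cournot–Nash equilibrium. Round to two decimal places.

10.03

Vertex's profit: π_V = (153 - 2Q)q_V - (66q_V + 2q_V²). Setting ∂π_V/∂q_V = 0: 87 - 8q_V - 2(q_K) = 0.
Kestrel's profit: π_K = (153 - 2Q)q_K - (56q_K + 2q_K²). Setting ∂π_K/∂q_K = 0: 97 - 8q_K - 2(q_V) = 0.
Best responses: q_V = (87 - 2q_K)/8, q_K = (97 - 2q_V)/8.
Solving the pair: q_V = 251/30, q_K = 301/30.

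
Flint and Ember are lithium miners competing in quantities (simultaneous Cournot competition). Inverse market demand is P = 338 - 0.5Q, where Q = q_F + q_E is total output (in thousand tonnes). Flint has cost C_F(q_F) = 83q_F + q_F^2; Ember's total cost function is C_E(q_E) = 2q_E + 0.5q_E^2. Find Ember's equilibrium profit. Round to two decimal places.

Flint's profit: π_F = (338 - 0.5Q)q_F - (83q_F + q_F²). Setting ∂π_F/∂q_F = 0: 255 - 3q_F - (1/2)(q_E) = 0.
Ember's first-order condition: 336 - 2q_E - (1/2)(q_F) = 0.
So q_F = (255 - (1/2)q_E)/3 and q_E = (336 - (1/2)q_F)/2.
Solving the pair: q_F = 1368/23, q_E = 153.1304.
Price P = 338 - (1/2)·212.6087 = 231.6957.
Ember's profit: 231.6957·153.1304 - 2·153.1304 - (1/2)·153.1304² = 23448.9301.

23448.93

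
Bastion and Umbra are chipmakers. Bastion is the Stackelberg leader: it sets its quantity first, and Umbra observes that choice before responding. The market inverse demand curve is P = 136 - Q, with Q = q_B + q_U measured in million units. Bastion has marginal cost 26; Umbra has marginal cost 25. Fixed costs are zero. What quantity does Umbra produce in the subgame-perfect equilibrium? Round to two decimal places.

28.25

Solve by backward induction. Given q_B, the follower Umbra maximises π_U = (136 - q_B - q_U)q_U - 25q_U.
Follower FOC: 111 - q_B - 2q_U = 0, so q_U(q_B) = (111 - q_B)/2.
Bastion substitutes q_U(q_B) into its own profit: π_B = q_B(136 - q_B - (111 - q_B)/2) - 26q_B = (161/2 - (1/2)q_B)q_B - 26q_B.
The leader's first-order condition 109/2 - q_B = 0 yields q_B = 109/2.
Then q_U = (111 - 109/2)/2 = 113/4.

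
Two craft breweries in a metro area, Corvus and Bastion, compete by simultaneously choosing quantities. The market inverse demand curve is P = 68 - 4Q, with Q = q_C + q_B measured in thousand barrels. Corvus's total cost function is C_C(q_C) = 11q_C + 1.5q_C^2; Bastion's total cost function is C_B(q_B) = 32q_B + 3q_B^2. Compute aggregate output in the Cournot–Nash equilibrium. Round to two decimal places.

5.96

Corvus's profit: π_C = (68 - 4Q)q_C - (11q_C + (3/2)q_C²). Setting ∂π_C/∂q_C = 0: 57 - 11q_C - 4(q_B) = 0.
Bastion's first-order condition: 36 - 14q_B - 4(q_C) = 0.
So q_C = (57 - 4q_B)/11 and q_B = (36 - 4q_C)/14.
Substituting one into the other gives q_C = 109/23 and q_B = 28/23.
Total output Q = 109/23 + 28/23 = 137/23.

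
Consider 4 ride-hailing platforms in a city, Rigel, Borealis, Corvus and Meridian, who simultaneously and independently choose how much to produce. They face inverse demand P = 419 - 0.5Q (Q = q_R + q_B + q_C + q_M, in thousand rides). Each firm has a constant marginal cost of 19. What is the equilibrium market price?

99

A representative firm's profit is π_i = q_i(419 - 0.5Q) - 19q_i.
Setting ∂π_i/∂q_i = 0 with rivals' quantities fixed: 400 - q_i - (1/2)·Σ_{j≠i} q_j = 0.
With identical firms every q_j equals q_i, so Σ_{j≠i} q_j = 3q_i and 400 = (5/2)q_i, giving q_i = 160.
Total output Q = 640, so price P = 419 - (1/2)·640 = 99.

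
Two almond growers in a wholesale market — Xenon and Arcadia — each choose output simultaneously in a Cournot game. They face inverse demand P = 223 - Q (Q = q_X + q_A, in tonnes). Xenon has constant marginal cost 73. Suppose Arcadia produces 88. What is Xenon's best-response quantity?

With the rival's output fixed at 88, Xenon's profit is π_X = (223 - 88 - q_X)q_X - (73q_X) = (135 - q_X)q_X - (73q_X).
∂π_X/∂q_X = 62 - 2q_X = 0, so q_X = 31.

31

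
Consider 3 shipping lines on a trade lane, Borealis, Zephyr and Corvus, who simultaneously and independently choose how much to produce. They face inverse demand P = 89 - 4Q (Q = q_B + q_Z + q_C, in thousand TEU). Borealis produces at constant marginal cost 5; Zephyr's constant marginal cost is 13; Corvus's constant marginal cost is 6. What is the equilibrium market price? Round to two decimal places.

28.25

Borealis's profit: π_B = (89 - 4Q)q_B - (5q_B). Setting ∂π_B/∂q_B = 0: 84 - 8q_B - 4(q_Z + q_C) = 0.
Zephyr's first-order condition: 76 - 8q_Z - 4(q_B + q_C) = 0.
Corvus's profit: π_C = (89 - 4Q)q_C - (6q_C). Setting ∂π_C/∂q_C = 0: 83 - 8q_C - 4(q_B + q_Z) = 0.
Adding the 3 conditions: 243 − 8Q − 8Q = 0, i.e. Q = 243/16.
Back-substituting: q_B = (84 − 243/4)/4 = 93/16, q_Z = (76 − 243/4)/4 = 61/16, q_C = (83 − 243/4)/4 = 89/16.
Total output Q = 243/16, so price P = 89 - 4·(243/16) = 113/4.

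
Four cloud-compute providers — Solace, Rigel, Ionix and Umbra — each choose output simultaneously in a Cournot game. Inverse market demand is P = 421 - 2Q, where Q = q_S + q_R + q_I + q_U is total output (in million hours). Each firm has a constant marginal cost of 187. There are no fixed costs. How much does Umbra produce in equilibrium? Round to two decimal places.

23.40

Each firm earns π_i = (421 - 2Q)q_i - 187q_i.
Setting ∂π_i/∂q_i = 0 with rivals' quantities fixed: 234 - 4q_i - 2·Σ_{j≠i} q_j = 0.
By symmetry each firm produces the same amount; substituting Σ_{j≠i} q_j = 3q_i yields q_i = 234/10 = 117/5.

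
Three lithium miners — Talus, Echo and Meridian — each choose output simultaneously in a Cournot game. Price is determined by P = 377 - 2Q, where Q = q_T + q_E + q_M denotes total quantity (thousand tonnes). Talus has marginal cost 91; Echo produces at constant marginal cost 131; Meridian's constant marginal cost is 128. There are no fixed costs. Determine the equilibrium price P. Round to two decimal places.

Talus's profit: π_T = (377 - 2Q)q_T - (91q_T). Setting ∂π_T/∂q_T = 0: 286 - 4q_T - 2(q_E + q_M) = 0.
Echo's profit: π_E = (377 - 2Q)q_E - (131q_E). Setting ∂π_E/∂q_E = 0: 246 - 4q_E - 2(q_T + q_M) = 0.
Meridian's profit: π_M = (377 - 2Q)q_M - (128q_M). Setting ∂π_M/∂q_M = 0: 249 - 4q_M - 2(q_T + q_E) = 0.
Summing all 3 equations gives 781 − 8Q = 0, hence Q = 781/8.
Back-substituting: q_T = (286 − 781/4)/2 = 363/8, q_E = (246 − 781/4)/2 = 203/8, q_M = (249 − 781/4)/2 = 215/8.
Total output Q = 781/8, so price P = 377 - 2·(781/8) = 727/4.

181.75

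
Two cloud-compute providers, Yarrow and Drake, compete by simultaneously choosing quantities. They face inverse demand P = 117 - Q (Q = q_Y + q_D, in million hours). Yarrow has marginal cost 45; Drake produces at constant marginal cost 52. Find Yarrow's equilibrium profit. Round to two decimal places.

Yarrow's profit: π_Y = (117 - Q)q_Y - (45q_Y). Setting ∂π_Y/∂q_Y = 0: 72 - 2q_Y - (q_D) = 0.
Drake's profit: π_D = (117 - Q)q_D - (52q_D). Setting ∂π_D/∂q_D = 0: 65 - 2q_D - (q_Y) = 0.
Rearranging gives the reaction functions q_Y = (72 - q_D)/2 and q_D = (65 - q_Y)/2.
Solving the pair: q_Y = 79/3, q_D = 58/3.
Price P = 117 - 137/3 = 214/3.
Yarrow's profit: (214/3 - 45)·(79/3) = 693.4444.

693.44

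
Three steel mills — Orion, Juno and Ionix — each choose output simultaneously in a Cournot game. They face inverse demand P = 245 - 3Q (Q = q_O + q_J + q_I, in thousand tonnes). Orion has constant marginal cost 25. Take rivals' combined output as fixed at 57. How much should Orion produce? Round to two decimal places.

8.17

With rivals' combined output fixed at 57, Orion's profit is π_O = (245 - 3·57 - 3q_O)q_O - (25q_O) = (74 - 3q_O)q_O - (25q_O).
∂π_O/∂q_O = 49 - 6q_O = 0, so q_O = 49/6.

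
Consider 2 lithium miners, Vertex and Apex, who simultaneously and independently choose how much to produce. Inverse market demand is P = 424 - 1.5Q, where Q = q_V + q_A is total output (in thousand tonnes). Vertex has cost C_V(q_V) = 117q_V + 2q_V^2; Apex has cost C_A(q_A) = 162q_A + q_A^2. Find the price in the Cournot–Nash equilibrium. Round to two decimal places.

Vertex's profit: π_V = (424 - 1.5Q)q_V - (117q_V + 2q_V²). Setting ∂π_V/∂q_V = 0: 307 - 7q_V - (3/2)(q_A) = 0.
Apex's profit: π_A = (424 - 1.5Q)q_A - (162q_A + q_A²). Setting ∂π_A/∂q_A = 0: 262 - 5q_A - (3/2)(q_V) = 0.
Best responses: q_V = (307 - (3/2)q_A)/7, q_A = (262 - (3/2)q_V)/5.
Solving the pair: q_V = 34.8702, q_A = 41.9389.
Total output Q = 76.8092, so price P = 424 - (3/2)·76.8092 = 308.7863.

308.79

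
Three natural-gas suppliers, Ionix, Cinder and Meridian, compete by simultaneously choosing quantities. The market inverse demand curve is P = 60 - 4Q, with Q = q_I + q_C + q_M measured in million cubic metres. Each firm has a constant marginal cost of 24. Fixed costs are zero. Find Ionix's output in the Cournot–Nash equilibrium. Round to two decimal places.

A representative firm's profit is π_i = q_i(60 - 4Q) - 24q_i.
Setting ∂π_i/∂q_i = 0 with rivals' quantities fixed: 36 - 8q_i - 4·Σ_{j≠i} q_j = 0.
By symmetry each firm produces the same amount; substituting Σ_{j≠i} q_j = 2q_i yields q_i = 36/16 = 9/4.

2.25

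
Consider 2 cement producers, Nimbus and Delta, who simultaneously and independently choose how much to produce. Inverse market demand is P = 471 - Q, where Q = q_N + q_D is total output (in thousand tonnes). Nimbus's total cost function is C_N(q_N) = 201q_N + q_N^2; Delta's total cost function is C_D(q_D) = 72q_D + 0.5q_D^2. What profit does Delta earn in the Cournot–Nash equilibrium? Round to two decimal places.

Nimbus's profit: π_N = (471 - Q)q_N - (201q_N + q_N²). Setting ∂π_N/∂q_N = 0: 270 - 4q_N - (q_D) = 0.
Delta's first-order condition: 399 - 3q_D - (q_N) = 0.
Rearranging gives the reaction functions q_N = (270 - q_D)/4 and q_D = (399 - q_N)/3.
Substituting one into the other gives q_N = 411/11 and q_D = 1326/11.
Price P = 471 - 1737/11 = 313.0909.
Delta's profit: 313.0909·(1326/11) - 72·(1326/11) - (1/2)(1326/11)² = 21796.8099.

21796.81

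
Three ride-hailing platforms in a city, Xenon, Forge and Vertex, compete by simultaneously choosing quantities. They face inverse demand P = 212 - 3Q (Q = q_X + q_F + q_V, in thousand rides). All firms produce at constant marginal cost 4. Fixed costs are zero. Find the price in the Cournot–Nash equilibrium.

Each firm earns π_i = (212 - 3Q)q_i - 4q_i.
Setting ∂π_i/∂q_i = 0 with rivals' quantities fixed: 208 - 6q_i - 3·Σ_{j≠i} q_j = 0.
With identical firms every q_j equals q_i, so Σ_{j≠i} q_j = 2q_i and 208 = 12q_i, giving q_i = 52/3.
Total output Q = 52, so price P = 212 - 3·52 = 56.

56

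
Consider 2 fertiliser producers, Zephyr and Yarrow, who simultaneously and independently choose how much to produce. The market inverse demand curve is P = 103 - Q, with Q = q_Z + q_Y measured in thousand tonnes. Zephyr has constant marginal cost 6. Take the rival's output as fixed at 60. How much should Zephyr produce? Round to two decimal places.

With the rival's output fixed at 60, Zephyr's profit is π_Z = (103 - 60 - q_Z)q_Z - (6q_Z) = (43 - q_Z)q_Z - (6q_Z).
∂π_Z/∂q_Z = 37 - 2q_Z = 0, so q_Z = 37/2.

18.50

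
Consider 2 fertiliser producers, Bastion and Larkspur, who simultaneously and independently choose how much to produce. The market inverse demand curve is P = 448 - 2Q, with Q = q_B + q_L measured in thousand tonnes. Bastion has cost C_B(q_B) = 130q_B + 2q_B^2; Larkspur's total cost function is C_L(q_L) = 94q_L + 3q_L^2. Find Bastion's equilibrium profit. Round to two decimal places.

4231.84

Bastion's profit: π_B = (448 - 2Q)q_B - (130q_B + 2q_B²). Setting ∂π_B/∂q_B = 0: 318 - 8q_B - 2(q_L) = 0.
Larkspur's profit: π_L = (448 - 2Q)q_L - (94q_L + 3q_L²). Setting ∂π_L/∂q_L = 0: 354 - 10q_L - 2(q_B) = 0.
So q_B = (318 - 2q_L)/8 and q_L = (354 - 2q_B)/10.
Solving the pair: q_B = 618/19, q_L = 549/19.
Price P = 448 - 2·(1167/19) = 325.1579.
Bastion's profit: 325.1579·(618/19) - 130·(618/19) - 2(618/19)² = 4231.8449.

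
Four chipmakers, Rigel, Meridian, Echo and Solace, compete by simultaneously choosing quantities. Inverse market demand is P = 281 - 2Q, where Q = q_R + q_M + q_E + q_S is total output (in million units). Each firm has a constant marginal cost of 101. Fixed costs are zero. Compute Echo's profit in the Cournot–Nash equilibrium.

A representative firm's profit is π_i = q_i(281 - 2Q) - 101q_i.
First-order condition (treating rivals' output as given): 180 - 4q_i - 2·Σ_{j≠i} q_j = 0.
With identical firms every q_j equals q_i, so Σ_{j≠i} q_j = 3q_i and 180 = 10q_i, giving q_i = 18.
Price P = 281 - 2·72 = 137.
Echo's profit: (137 - 101)·18 = 648.

648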